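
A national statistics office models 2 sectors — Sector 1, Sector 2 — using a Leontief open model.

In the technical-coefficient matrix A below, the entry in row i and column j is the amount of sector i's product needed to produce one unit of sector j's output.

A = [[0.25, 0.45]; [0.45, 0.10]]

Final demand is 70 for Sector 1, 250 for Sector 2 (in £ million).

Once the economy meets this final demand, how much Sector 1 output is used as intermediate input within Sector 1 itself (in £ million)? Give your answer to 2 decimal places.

z_11 = 92.86

I − A =
  [   0.75    -0.45]
  [  -0.45     0.90]
det(I−A) = (0.75)(0.90) − (-0.45)(-0.45) = 0.4725
adj(I−A) = [[0.90, 0.45], [0.45, 0.75]]
(I − A)⁻¹ = adj(I−A) / det(I−A) ≈
  [   1.9048     0.9524]
  [   0.9524     1.5873]
First solve x = (I − A)⁻¹ d = adj(I−A)·d / det(I−A); in particular x_1 = (0.90·70 + 0.45·250) / 0.4725 = 175.50 / 0.4725 ≈ 371.4286.
Intermediate flow from 1 to 1: z_11 = a_11 · x_1 = 0.25 × 175.50 / 0.4725 = 43.875 / 0.4725 ≈ 92.86.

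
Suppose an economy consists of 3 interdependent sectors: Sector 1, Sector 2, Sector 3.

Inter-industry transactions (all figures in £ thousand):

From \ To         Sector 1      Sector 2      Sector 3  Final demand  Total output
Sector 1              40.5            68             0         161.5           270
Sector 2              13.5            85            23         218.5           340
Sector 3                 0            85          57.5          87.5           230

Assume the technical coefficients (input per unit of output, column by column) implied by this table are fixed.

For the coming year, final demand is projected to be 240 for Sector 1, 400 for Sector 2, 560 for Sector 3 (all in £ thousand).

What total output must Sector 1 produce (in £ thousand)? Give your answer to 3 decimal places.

x_1 = 445.508

Technical coefficients a_ij = z_ij / X_j:
  a_11 = 40.5/270 = 0.15, a_21 = 13.5/270 = 0.05, a_31 = 0/270 = 0.00
  a_12 = 68/340 = 0.20, a_22 = 85/340 = 0.25, a_32 = 85/340 = 0.25
  a_13 = 0/230 = 0.00, a_23 = 23/230 = 0.10, a_33 = 57.5/230 = 0.25
I − A =
  [   0.85    -0.20     0.00]
  [  -0.05     0.75    -0.10]
  [   0.00    -0.25     0.75]
Cofactors of I−A, C_ij = (−1)^(i+j)·(minor ij) (rows/columns in the sector order above):
  C_11 = (0.75)(0.75) − (-0.10)(-0.25) = 0.5375
  C_12 = −[(-0.05)(0.75) − (-0.10)(0.00)] = 0.0375
  C_13 = (-0.05)(-0.25) − (0.75)(0.00) = 0.0125
  C_21 = −[(-0.20)(0.75) − (0.00)(-0.25)] = 0.1500
  C_22 = (0.85)(0.75) − (0.00)(0.00) = 0.6375
  C_23 = −[(0.85)(-0.25) − (-0.20)(0.00)] = 0.2125
  C_31 = (-0.20)(-0.10) − (0.00)(0.75) = 0.0200
  C_32 = −[(0.85)(-0.10) − (0.00)(-0.05)] = 0.0850
  C_33 = (0.85)(0.75) − (-0.20)(-0.05) = 0.6275
det(I−A) = Σ_j (I−A)_1j·C_1j = (0.85)(0.5375) + (-0.20)(0.0375) + (0.00)(0.0125) = 0.449375
adj(I−A) = Cᵀ =
  [ 0.5375   0.1500   0.0200]
  [ 0.0375   0.6375   0.0850]
  [ 0.0125   0.2125   0.6275]
(I − A)⁻¹ = adj(I−A) / det(I−A) ≈
  [   1.1961     0.3338     0.0445]
  [   0.0834     1.4186     0.1892]
  [   0.0278     0.4729     1.3964]
x = (I − A)⁻¹ d = adj(I−A)·d / det(I−A), with det(I−A) = 0.449375:
  x_1 = (0.5375·240 + 0.1500·400 + 0.0200·560) / 0.449375 = 200.20 / 0.449375 ≈ 445.508
  x_2 = (0.0375·240 + 0.6375·400 + 0.0850·560) / 0.449375 = 311.60 / 0.449375 ≈ 693.408
  x_3 = (0.0125·240 + 0.2125·400 + 0.6275·560) / 0.449375 = 439.40 / 0.449375 ≈ 977.803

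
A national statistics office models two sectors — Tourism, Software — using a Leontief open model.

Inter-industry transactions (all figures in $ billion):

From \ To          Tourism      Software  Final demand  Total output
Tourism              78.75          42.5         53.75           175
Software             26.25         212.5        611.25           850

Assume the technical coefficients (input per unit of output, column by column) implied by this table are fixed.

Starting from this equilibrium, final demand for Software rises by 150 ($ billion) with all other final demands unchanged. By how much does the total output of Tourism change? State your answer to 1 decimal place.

Technical coefficients a_ij = z_ij / X_j:
  a_TT = 78.75/175 = 0.45, a_ST = 26.25/175 = 0.15
  a_TS = 42.5/850 = 0.05, a_SS = 212.5/850 = 0.25
I − A =
  [   0.55    -0.05]
  [  -0.15     0.75]
det(I−A) = (0.55)(0.75) − (-0.05)(-0.15) = 0.4050
adj(I−A) = [[0.75, 0.05], [0.15, 0.55]]
(I − A)⁻¹ = adj(I−A) / det(I−A) ≈
  [   1.8519     0.1235]
  [   0.3704     1.3580]
Δx = (I − A)⁻¹ Δd with Δd having +150 in the Software component and 0 elsewhere.
So Δx_T = L_TS · (+150), where L_TS = adj(I−A)_TS / det(I−A) = 0.05 / 0.4050.
Δx_T = 0.05 × (+150) / 0.4050 = 7.50 / 0.4050 ≈ 18.5.

Δx_T = 18.5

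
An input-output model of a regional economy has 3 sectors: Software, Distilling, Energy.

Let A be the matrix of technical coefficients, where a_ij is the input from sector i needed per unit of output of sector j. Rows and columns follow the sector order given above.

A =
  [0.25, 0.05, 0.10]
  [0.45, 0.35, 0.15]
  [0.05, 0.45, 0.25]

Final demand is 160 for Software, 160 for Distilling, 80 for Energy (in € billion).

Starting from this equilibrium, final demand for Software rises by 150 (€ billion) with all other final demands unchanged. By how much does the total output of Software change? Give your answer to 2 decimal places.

I − A =
  [   0.75    -0.05    -0.10]
  [  -0.45     0.65    -0.15]
  [  -0.05    -0.45     0.75]
Cofactors of I−A, C_ij = (−1)^(i+j)·(minor ij) (rows/columns in the sector order above):
  C_11 = (0.65)(0.75) − (-0.15)(-0.45) = 0.4200
  C_12 = −[(-0.45)(0.75) − (-0.15)(-0.05)] = 0.3450
  C_13 = (-0.45)(-0.45) − (0.65)(-0.05) = 0.2350
  C_21 = −[(-0.05)(0.75) − (-0.10)(-0.45)] = 0.0825
  C_22 = (0.75)(0.75) − (-0.10)(-0.05) = 0.5575
  C_23 = −[(0.75)(-0.45) − (-0.05)(-0.05)] = 0.3400
  C_31 = (-0.05)(-0.15) − (-0.10)(0.65) = 0.0725
  C_32 = −[(0.75)(-0.15) − (-0.10)(-0.45)] = 0.1575
  C_33 = (0.75)(0.65) − (-0.05)(-0.45) = 0.4650
det(I−A) = Σ_j (I−A)_1j·C_1j = (0.75)(0.4200) + (-0.05)(0.3450) + (-0.10)(0.2350) = 0.27425
adj(I−A) = Cᵀ =
  [ 0.4200   0.0825   0.0725]
  [ 0.3450   0.5575   0.1575]
  [ 0.2350   0.3400   0.4650]
(I − A)⁻¹ = adj(I−A) / det(I−A) ≈
  [   1.5314     0.3008     0.2644]
  [   1.2580     2.0328     0.5743]
  [   0.8569     1.2397     1.6955]
Δx = (I − A)⁻¹ Δd with Δd having +150 in the Software component and 0 elsewhere.
So Δx_1 = L_11 · (+150), where L_11 = adj(I−A)_11 / det(I−A) = 0.4200 / 0.27425.
Δx_1 = 0.4200 × (+150) / 0.27425 = 63.00 / 0.27425 ≈ 229.72.

Δx_1 = 229.72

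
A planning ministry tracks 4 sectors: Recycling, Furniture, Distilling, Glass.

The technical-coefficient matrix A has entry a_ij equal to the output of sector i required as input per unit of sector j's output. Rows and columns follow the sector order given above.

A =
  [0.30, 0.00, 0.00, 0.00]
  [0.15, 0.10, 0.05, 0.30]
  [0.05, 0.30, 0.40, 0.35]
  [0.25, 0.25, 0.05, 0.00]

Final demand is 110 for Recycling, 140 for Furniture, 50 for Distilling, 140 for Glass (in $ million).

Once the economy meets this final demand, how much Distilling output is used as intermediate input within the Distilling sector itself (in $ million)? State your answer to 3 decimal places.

z_DD = 161.385

I − A =
  [   0.70     0.00     0.00     0.00]
  [  -0.15     0.90    -0.05    -0.30]
  [  -0.05    -0.30     0.60    -0.35]
  [  -0.25    -0.25    -0.05     1.00]
Compute the cofactors C_ij = (−1)^(i+j)·(3×3 minor ij) of I−A; the adjugate is their transpose:
adj(I−A) = Cᵀ =
  [ 0.455375   0.000000   0.000000   0.000000]
  [ 0.140000   0.407750   0.045500   0.138250]
  [ 0.200625   0.271250   0.577500   0.283500]
  [ 0.158875   0.115500   0.040250   0.367500]
det(I−A) = Σ_j (I−A)_1j·C_1j = (0.70)(0.455375) + (0.00)(0.140000) + (0.00)(0.200625) + (0.00)(0.158875) = 0.3187625
(I − A)⁻¹ = adj(I−A) / det(I−A) ≈
  [   1.4286     0.0000     0.0000     0.0000]
  [   0.4392     1.2792     0.1427     0.4337]
  [   0.6294     0.8509     1.8117     0.8894]
  [   0.4984     0.3623     0.1263     1.1529]
First solve x = (I − A)⁻¹ d = adj(I−A)·d / det(I−A); in particular x_D = (0.200625·110 + 0.271250·140 + 0.577500·50 + 0.283500·140) / 0.3187625 = 128.60875 / 0.3187625 ≈ 403.46261.
Intermediate flow from D to D: z_DD = a_DD · x_D = 0.40 × 128.60875 / 0.3187625 = 51.4435 / 0.3187625 ≈ 161.385.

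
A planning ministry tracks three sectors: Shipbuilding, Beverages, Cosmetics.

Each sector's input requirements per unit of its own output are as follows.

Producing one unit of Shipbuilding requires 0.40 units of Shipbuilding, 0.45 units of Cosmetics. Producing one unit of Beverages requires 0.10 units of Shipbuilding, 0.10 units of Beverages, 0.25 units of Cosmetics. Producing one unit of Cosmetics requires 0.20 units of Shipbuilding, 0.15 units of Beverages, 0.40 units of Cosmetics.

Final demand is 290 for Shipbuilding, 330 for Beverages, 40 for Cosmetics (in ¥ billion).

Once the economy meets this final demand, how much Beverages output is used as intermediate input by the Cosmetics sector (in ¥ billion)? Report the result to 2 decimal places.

z_BC = 142.74

I − A =
  [   0.60    -0.10    -0.20]
  [   0.00     0.90    -0.15]
  [  -0.45    -0.25     0.60]
Cofactors of I−A, C_ij = (−1)^(i+j)·(minor ij) (rows/columns in the sector order above):
  C_11 = (0.90)(0.60) − (-0.15)(-0.25) = 0.5025
  C_12 = −[(0.00)(0.60) − (-0.15)(-0.45)] = 0.0675
  C_13 = (0.00)(-0.25) − (0.90)(-0.45) = 0.4050
  C_21 = −[(-0.10)(0.60) − (-0.20)(-0.25)] = 0.1100
  C_22 = (0.60)(0.60) − (-0.20)(-0.45) = 0.2700
  C_23 = −[(0.60)(-0.25) − (-0.10)(-0.45)] = 0.1950
  C_31 = (-0.10)(-0.15) − (-0.20)(0.90) = 0.1950
  C_32 = −[(0.60)(-0.15) − (-0.20)(0.00)] = 0.0900
  C_33 = (0.60)(0.90) − (-0.10)(0.00) = 0.5400
det(I−A) = Σ_j (I−A)_1j·C_1j = (0.60)(0.5025) + (-0.10)(0.0675) + (-0.20)(0.4050) = 0.21375
adj(I−A) = Cᵀ =
  [ 0.5025   0.1100   0.1950]
  [ 0.0675   0.2700   0.0900]
  [ 0.4050   0.1950   0.5400]
(I − A)⁻¹ = adj(I−A) / det(I−A) ≈
  [   2.3509     0.5146     0.9123]
  [   0.3158     1.2632     0.4211]
  [   1.8947     0.9123     2.5263]
First solve x = (I − A)⁻¹ d = adj(I−A)·d / det(I−A); in particular x_C = (0.4050·290 + 0.1950·330 + 0.5400·40) / 0.21375 = 203.40 / 0.21375 ≈ 951.5789.
Intermediate flow from B to C: z_BC = a_BC · x_C = 0.15 × 203.40 / 0.21375 = 30.51 / 0.21375 ≈ 142.74.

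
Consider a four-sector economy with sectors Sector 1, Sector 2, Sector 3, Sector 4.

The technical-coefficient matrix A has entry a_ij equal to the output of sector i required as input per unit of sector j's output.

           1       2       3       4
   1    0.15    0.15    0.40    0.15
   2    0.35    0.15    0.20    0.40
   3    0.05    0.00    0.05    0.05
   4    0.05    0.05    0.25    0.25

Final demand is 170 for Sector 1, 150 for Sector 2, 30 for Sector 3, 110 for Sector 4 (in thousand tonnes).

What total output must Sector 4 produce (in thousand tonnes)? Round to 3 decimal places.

I − A =
  [   0.85    -0.15    -0.40    -0.15]
  [  -0.35     0.85    -0.20    -0.40]
  [  -0.05     0.00     0.95    -0.05]
  [  -0.05    -0.05    -0.25     0.75]
Compute the cofactors C_ij = (−1)^(i+j)·(3×3 minor ij) of I−A; the adjugate is their transpose:
adj(I−A) = Cᵀ =
  [ 0.575500   0.113125   0.317875   0.196625]
  [ 0.277000   0.570000   0.337125   0.381875]
  [ 0.033875   0.008500   0.473500   0.042875]
  [ 0.068125   0.048375   0.201500   0.618000]
det(I−A) = Σ_j (I−A)_1j·C_1j = (0.85)(0.575500) + (-0.15)(0.277000) + (-0.40)(0.033875) + (-0.15)(0.068125) = 0.42385625
(I − A)⁻¹ = adj(I−A) / det(I−A) ≈
  [   1.3578     0.2669     0.7500     0.4639]
  [   0.6535     1.3448     0.7954     0.9010]
  [   0.0799     0.0201     1.1171     0.1012]
  [   0.1607     0.1141     0.4754     1.4580]
x = (I − A)⁻¹ d = adj(I−A)·d / det(I−A), with det(I−A) = 0.42385625:
  x_1 = (0.575500·170 + 0.113125·150 + 0.317875·30 + 0.196625·110) / 0.42385625 = 145.96875 / 0.42385625 ≈ 344.383
  x_2 = (0.277000·170 + 0.570000·150 + 0.337125·30 + 0.381875·110) / 0.42385625 = 184.71 / 0.42385625 ≈ 435.785
  x_3 = (0.033875·170 + 0.008500·150 + 0.473500·30 + 0.042875·110) / 0.42385625 = 25.955 / 0.42385625 ≈ 61.235
  x_4 = (0.068125·170 + 0.048375·150 + 0.201500·30 + 0.618000·110) / 0.42385625 = 92.8625 / 0.42385625 ≈ 219.090

x_4 = 219.090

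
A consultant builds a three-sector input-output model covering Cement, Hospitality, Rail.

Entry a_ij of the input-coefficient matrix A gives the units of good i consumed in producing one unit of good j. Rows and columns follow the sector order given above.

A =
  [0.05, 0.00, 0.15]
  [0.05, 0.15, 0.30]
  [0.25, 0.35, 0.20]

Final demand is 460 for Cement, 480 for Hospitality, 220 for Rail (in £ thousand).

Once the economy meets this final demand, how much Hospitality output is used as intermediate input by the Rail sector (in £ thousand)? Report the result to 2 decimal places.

z_23 = 259.73

I − A =
  [   0.95     0.00    -0.15]
  [  -0.05     0.85    -0.30]
  [  -0.25    -0.35     0.80]
Cofactors of I−A, C_ij = (−1)^(i+j)·(minor ij) (rows/columns in the sector order above):
  C_11 = (0.85)(0.80) − (-0.30)(-0.35) = 0.5750
  C_12 = −[(-0.05)(0.80) − (-0.30)(-0.25)] = 0.1150
  C_13 = (-0.05)(-0.35) − (0.85)(-0.25) = 0.2300
  C_21 = −[(0.00)(0.80) − (-0.15)(-0.35)] = 0.0525
  C_22 = (0.95)(0.80) − (-0.15)(-0.25) = 0.7225
  C_23 = −[(0.95)(-0.35) − (0.00)(-0.25)] = 0.3325
  C_31 = (0.00)(-0.30) − (-0.15)(0.85) = 0.1275
  C_32 = −[(0.95)(-0.30) − (-0.15)(-0.05)] = 0.2925
  C_33 = (0.95)(0.85) − (0.00)(-0.05) = 0.8075
det(I−A) = Σ_j (I−A)_1j·C_1j = (0.95)(0.5750) + (0.00)(0.1150) + (-0.15)(0.2300) = 0.51175
adj(I−A) = Cᵀ =
  [ 0.5750   0.0525   0.1275]
  [ 0.1150   0.7225   0.2925]
  [ 0.2300   0.3325   0.8075]
(I − A)⁻¹ = adj(I−A) / det(I−A) ≈
  [   1.1236     0.1026     0.2491]
  [   0.2247     1.4118     0.5716]
  [   0.4494     0.6497     1.5779]
First solve x = (I − A)⁻¹ d = adj(I−A)·d / det(I−A); in particular x_3 = (0.2300·460 + 0.3325·480 + 0.8075·220) / 0.51175 = 443.05 / 0.51175 ≈ 865.7548.
Intermediate flow from 2 to 3: z_23 = a_23 · x_3 = 0.30 × 443.05 / 0.51175 = 132.915 / 0.51175 ≈ 259.73.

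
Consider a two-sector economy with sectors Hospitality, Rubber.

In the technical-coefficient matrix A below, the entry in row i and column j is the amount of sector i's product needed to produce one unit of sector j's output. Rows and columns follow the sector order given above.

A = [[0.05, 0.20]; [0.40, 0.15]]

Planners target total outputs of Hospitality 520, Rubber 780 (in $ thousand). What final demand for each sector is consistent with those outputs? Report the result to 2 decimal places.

I − A =
  [   0.95    -0.20]
  [  -0.40     0.85]
d = (I − A) x:
  d_1 = (+0.95)·520 + (-0.20)·780 = 338.00
  d_2 = (-0.40)·520 + (+0.85)·780 = 455.00

d_1 = 338.00, d_2 = 455.00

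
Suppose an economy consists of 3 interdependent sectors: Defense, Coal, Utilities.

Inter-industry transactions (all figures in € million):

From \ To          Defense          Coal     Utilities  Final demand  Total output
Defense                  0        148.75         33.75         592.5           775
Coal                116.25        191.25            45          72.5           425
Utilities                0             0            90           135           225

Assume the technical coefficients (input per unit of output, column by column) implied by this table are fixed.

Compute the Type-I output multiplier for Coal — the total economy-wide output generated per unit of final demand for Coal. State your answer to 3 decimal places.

m_C = 2.714

Technical coefficients a_ij = z_ij / X_j:
  a_DD = 0/775 = 0.00, a_CD = 116.25/775 = 0.15, a_UD = 0/775 = 0.00
  a_DC = 148.75/425 = 0.35, a_CC = 191.25/425 = 0.45, a_UC = 0/425 = 0.00
  a_DU = 33.75/225 = 0.15, a_CU = 45/225 = 0.20, a_UU = 90/225 = 0.40
I − A =
  [   1.00    -0.35    -0.15]
  [  -0.15     0.55    -0.20]
  [   0.00     0.00     0.60]
Cofactors of I−A, C_ij = (−1)^(i+j)·(minor ij) (rows/columns in the sector order above):
  C_11 = (0.55)(0.60) − (-0.20)(0.00) = 0.3300
  C_12 = −[(-0.15)(0.60) − (-0.20)(0.00)] = 0.0900
  C_13 = (-0.15)(0.00) − (0.55)(0.00) = 0.0000
  C_21 = −[(-0.35)(0.60) − (-0.15)(0.00)] = 0.2100
  C_22 = (1.00)(0.60) − (-0.15)(0.00) = 0.6000
  C_23 = −[(1.00)(0.00) − (-0.35)(0.00)] = 0.0000
  C_31 = (-0.35)(-0.20) − (-0.15)(0.55) = 0.1525
  C_32 = −[(1.00)(-0.20) − (-0.15)(-0.15)] = 0.2225
  C_33 = (1.00)(0.55) − (-0.35)(-0.15) = 0.4975
det(I−A) = Σ_j (I−A)_1j·C_1j = (1.00)(0.3300) + (-0.35)(0.0900) + (-0.15)(0.0000) = 0.2985
adj(I−A) = Cᵀ =
  [ 0.3300   0.2100   0.1525]
  [ 0.0900   0.6000   0.2225]
  [ 0.0000   0.0000   0.4975]
(I − A)⁻¹ = adj(I−A) / det(I−A) ≈
  [   1.1055     0.7035     0.5109]
  [   0.3015     2.0101     0.7454]
  [   0.0000     0.0000     1.6667]
The output multiplier for sector j is the column-j sum of the Leontief inverse (I − A)⁻¹ = adj(I−A) / det(I−A).
Column C of adj(I−A): (0.2100, 0.6000, 0.0000); det(I−A) = 0.2985.
m_C = (0.2100 + 0.6000 + 0.0000) / 0.2985 = 0.81 / 0.2985 ≈ 2.714.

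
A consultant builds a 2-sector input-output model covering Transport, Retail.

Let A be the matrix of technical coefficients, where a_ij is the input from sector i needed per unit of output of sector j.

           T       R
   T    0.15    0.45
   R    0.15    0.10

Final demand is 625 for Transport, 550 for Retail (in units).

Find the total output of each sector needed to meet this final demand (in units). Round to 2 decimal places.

I − A =
  [   0.85    -0.45]
  [  -0.15     0.90]
det(I−A) = (0.85)(0.90) − (-0.45)(-0.15) = 0.6975
adj(I−A) = [[0.90, 0.45], [0.15, 0.85]]
(I − A)⁻¹ = adj(I−A) / det(I−A) ≈
  [   1.2903     0.6452]
  [   0.2151     1.2186]
x = (I − A)⁻¹ d = adj(I−A)·d / det(I−A), with det(I−A) = 0.6975:
  x_T = (0.90·625 + 0.45·550) / 0.6975 = 810.00 / 0.6975 ≈ 1161.29
  x_R = (0.15·625 + 0.85·550) / 0.6975 = 561.25 / 0.6975 ≈ 804.66

x_T = 1161.29, x_R = 804.66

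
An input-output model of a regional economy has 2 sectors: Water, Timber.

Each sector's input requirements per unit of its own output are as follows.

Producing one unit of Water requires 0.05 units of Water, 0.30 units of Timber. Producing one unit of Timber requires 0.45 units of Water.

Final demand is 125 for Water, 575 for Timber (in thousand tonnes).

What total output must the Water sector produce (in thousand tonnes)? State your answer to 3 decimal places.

I − A =
  [   0.95    -0.45]
  [  -0.30     1.00]
det(I−A) = (0.95)(1.00) − (-0.45)(-0.30) = 0.8150
adj(I−A) = [[1.00, 0.45], [0.30, 0.95]]
(I − A)⁻¹ = adj(I−A) / det(I−A) ≈
  [   1.2270     0.5521]
  [   0.3681     1.1656]
x = (I − A)⁻¹ d = adj(I−A)·d / det(I−A), with det(I−A) = 0.8150:
  x_1 = (1.00·125 + 0.45·575) / 0.8150 = 383.75 / 0.8150 ≈ 470.859
  x_2 = (0.30·125 + 0.95·575) / 0.8150 = 583.75 / 0.8150 ≈ 716.258

x_1 = 470.859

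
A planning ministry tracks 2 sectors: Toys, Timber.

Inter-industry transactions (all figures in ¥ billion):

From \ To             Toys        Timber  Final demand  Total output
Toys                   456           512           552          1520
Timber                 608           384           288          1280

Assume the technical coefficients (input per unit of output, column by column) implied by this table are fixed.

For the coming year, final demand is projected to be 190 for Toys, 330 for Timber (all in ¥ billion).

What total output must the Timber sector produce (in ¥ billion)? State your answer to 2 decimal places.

Technical coefficients a_ij = z_ij / X_j:
  a_11 = 456/1520 = 0.30, a_21 = 608/1520 = 0.40
  a_12 = 512/1280 = 0.40, a_22 = 384/1280 = 0.30
I − A =
  [   0.70    -0.40]
  [  -0.40     0.70]
det(I−A) = (0.70)(0.70) − (-0.40)(-0.40) = 0.3300
adj(I−A) = [[0.70, 0.40], [0.40, 0.70]]
(I − A)⁻¹ = adj(I−A) / det(I−A) ≈
  [   2.1212     1.2121]
  [   1.2121     2.1212]
x = (I − A)⁻¹ d = adj(I−A)·d / det(I−A), with det(I−A) = 0.3300:
  x_1 = (0.70·190 + 0.40·330) / 0.3300 = 265.00 / 0.3300 ≈ 803.03
  x_2 = (0.40·190 + 0.70·330) / 0.3300 = 307.00 / 0.3300 ≈ 930.30

x_2 = 930.30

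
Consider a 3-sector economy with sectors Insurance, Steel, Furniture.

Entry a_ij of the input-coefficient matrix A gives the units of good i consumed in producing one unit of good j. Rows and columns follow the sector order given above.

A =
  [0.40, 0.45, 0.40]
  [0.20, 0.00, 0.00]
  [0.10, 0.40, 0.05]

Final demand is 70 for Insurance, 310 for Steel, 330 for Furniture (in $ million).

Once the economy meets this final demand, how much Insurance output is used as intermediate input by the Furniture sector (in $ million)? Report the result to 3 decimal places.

z_IF = 261.091

I − A =
  [   0.60    -0.45    -0.40]
  [  -0.20     1.00     0.00]
  [  -0.10    -0.40     0.95]
Cofactors of I−A, C_ij = (−1)^(i+j)·(minor ij) (rows/columns in the sector order above):
  C_11 = (1.00)(0.95) − (0.00)(-0.40) = 0.9500
  C_12 = −[(-0.20)(0.95) − (0.00)(-0.10)] = 0.1900
  C_13 = (-0.20)(-0.40) − (1.00)(-0.10) = 0.1800
  C_21 = −[(-0.45)(0.95) − (-0.40)(-0.40)] = 0.5875
  C_22 = (0.60)(0.95) − (-0.40)(-0.10) = 0.5300
  C_23 = −[(0.60)(-0.40) − (-0.45)(-0.10)] = 0.2850
  C_31 = (-0.45)(0.00) − (-0.40)(1.00) = 0.4000
  C_32 = −[(0.60)(0.00) − (-0.40)(-0.20)] = 0.0800
  C_33 = (0.60)(1.00) − (-0.45)(-0.20) = 0.5100
det(I−A) = Σ_j (I−A)_1j·C_1j = (0.60)(0.9500) + (-0.45)(0.1900) + (-0.40)(0.1800) = 0.4125
adj(I−A) = Cᵀ =
  [ 0.9500   0.5875   0.4000]
  [ 0.1900   0.5300   0.0800]
  [ 0.1800   0.2850   0.5100]
(I − A)⁻¹ = adj(I−A) / det(I−A) ≈
  [   2.3030     1.4242     0.9697]
  [   0.4606     1.2848     0.1939]
  [   0.4364     0.6909     1.2364]
First solve x = (I − A)⁻¹ d = adj(I−A)·d / det(I−A); in particular x_F = (0.1800·70 + 0.2850·310 + 0.5100·330) / 0.4125 = 269.25 / 0.4125 ≈ 652.72727.
Intermediate flow from I to F: z_IF = a_IF · x_F = 0.40 × 269.25 / 0.4125 = 107.70 / 0.4125 ≈ 261.091.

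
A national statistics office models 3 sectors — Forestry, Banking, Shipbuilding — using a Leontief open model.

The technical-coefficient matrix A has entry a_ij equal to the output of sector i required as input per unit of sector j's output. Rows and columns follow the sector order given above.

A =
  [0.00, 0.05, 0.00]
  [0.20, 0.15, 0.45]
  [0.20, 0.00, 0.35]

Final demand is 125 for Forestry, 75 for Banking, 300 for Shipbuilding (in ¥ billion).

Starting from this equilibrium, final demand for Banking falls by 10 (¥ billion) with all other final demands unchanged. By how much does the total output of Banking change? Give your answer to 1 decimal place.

I − A =
  [   1.00    -0.05     0.00]
  [  -0.20     0.85    -0.45]
  [  -0.20     0.00     0.65]
Cofactors of I−A, C_ij = (−1)^(i+j)·(minor ij) (rows/columns in the sector order above):
  C_11 = (0.85)(0.65) − (-0.45)(0.00) = 0.5525
  C_12 = −[(-0.20)(0.65) − (-0.45)(-0.20)] = 0.2200
  C_13 = (-0.20)(0.00) − (0.85)(-0.20) = 0.1700
  C_21 = −[(-0.05)(0.65) − (0.00)(0.00)] = 0.0325
  C_22 = (1.00)(0.65) − (0.00)(-0.20) = 0.6500
  C_23 = −[(1.00)(0.00) − (-0.05)(-0.20)] = 0.0100
  C_31 = (-0.05)(-0.45) − (0.00)(0.85) = 0.0225
  C_32 = −[(1.00)(-0.45) − (0.00)(-0.20)] = 0.4500
  C_33 = (1.00)(0.85) − (-0.05)(-0.20) = 0.8400
det(I−A) = Σ_j (I−A)_1j·C_1j = (1.00)(0.5525) + (-0.05)(0.2200) + (0.00)(0.1700) = 0.5415
adj(I−A) = Cᵀ =
  [ 0.5525   0.0325   0.0225]
  [ 0.2200   0.6500   0.4500]
  [ 0.1700   0.0100   0.8400]
(I − A)⁻¹ = adj(I−A) / det(I−A) ≈
  [   1.0203     0.0600     0.0416]
  [   0.4063     1.2004     0.8310]
  [   0.3139     0.0185     1.5512]
Δx = (I − A)⁻¹ Δd with Δd having -10 in the Banking component and 0 elsewhere.
So Δx_2 = L_22 · (-10), where L_22 = adj(I−A)_22 / det(I−A) = 0.6500 / 0.5415.
Δx_2 = 0.6500 × (-10) / 0.5415 = -6.50 / 0.5415 ≈ -12.0.

Δx_2 = -12.0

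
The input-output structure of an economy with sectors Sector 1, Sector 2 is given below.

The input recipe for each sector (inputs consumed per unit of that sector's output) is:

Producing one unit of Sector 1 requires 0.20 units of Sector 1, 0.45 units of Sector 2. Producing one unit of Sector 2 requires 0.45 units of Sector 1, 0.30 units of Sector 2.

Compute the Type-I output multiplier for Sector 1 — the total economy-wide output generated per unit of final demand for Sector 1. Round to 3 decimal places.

I − A =
  [   0.80    -0.45]
  [  -0.45     0.70]
det(I−A) = (0.80)(0.70) − (-0.45)(-0.45) = 0.3575
adj(I−A) = [[0.70, 0.45], [0.45, 0.80]]
(I − A)⁻¹ = adj(I−A) / det(I−A) ≈
  [   1.9580     1.2587]
  [   1.2587     2.2378]
The output multiplier for sector j is the column-j sum of the Leontief inverse (I − A)⁻¹ = adj(I−A) / det(I−A).
Column 1 of adj(I−A): (0.70, 0.45); det(I−A) = 0.3575.
m_1 = (0.70 + 0.45) / 0.3575 = 1.15 / 0.3575 ≈ 3.217.

m_1 = 3.217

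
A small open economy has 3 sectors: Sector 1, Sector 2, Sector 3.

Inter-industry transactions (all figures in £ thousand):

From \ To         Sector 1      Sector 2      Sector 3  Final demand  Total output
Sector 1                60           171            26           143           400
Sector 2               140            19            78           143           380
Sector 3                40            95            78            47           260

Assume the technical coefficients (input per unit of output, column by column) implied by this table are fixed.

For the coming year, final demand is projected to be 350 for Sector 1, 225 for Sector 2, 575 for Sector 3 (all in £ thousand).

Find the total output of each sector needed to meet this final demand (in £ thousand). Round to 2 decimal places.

Technical coefficients a_ij = z_ij / X_j:
  a_11 = 60/400 = 0.15, a_21 = 140/400 = 0.35, a_31 = 40/400 = 0.10
  a_12 = 171/380 = 0.45, a_22 = 19/380 = 0.05, a_32 = 95/380 = 0.25
  a_13 = 26/260 = 0.10, a_23 = 78/260 = 0.30, a_33 = 78/260 = 0.30
I − A =
  [   0.85    -0.45    -0.10]
  [  -0.35     0.95    -0.30]
  [  -0.10    -0.25     0.70]
Cofactors of I−A, C_ij = (−1)^(i+j)·(minor ij) (rows/columns in the sector order above):
  C_11 = (0.95)(0.70) − (-0.30)(-0.25) = 0.5900
  C_12 = −[(-0.35)(0.70) − (-0.30)(-0.10)] = 0.2750
  C_13 = (-0.35)(-0.25) − (0.95)(-0.10) = 0.1825
  C_21 = −[(-0.45)(0.70) − (-0.10)(-0.25)] = 0.3400
  C_22 = (0.85)(0.70) − (-0.10)(-0.10) = 0.5850
  C_23 = −[(0.85)(-0.25) − (-0.45)(-0.10)] = 0.2575
  C_31 = (-0.45)(-0.30) − (-0.10)(0.95) = 0.2300
  C_32 = −[(0.85)(-0.30) − (-0.10)(-0.35)] = 0.2900
  C_33 = (0.85)(0.95) − (-0.45)(-0.35) = 0.6500
det(I−A) = Σ_j (I−A)_1j·C_1j = (0.85)(0.5900) + (-0.45)(0.2750) + (-0.10)(0.1825) = 0.3595
adj(I−A) = Cᵀ =
  [ 0.5900   0.3400   0.2300]
  [ 0.2750   0.5850   0.2900]
  [ 0.1825   0.2575   0.6500]
(I − A)⁻¹ = adj(I−A) / det(I−A) ≈
  [   1.6412     0.9458     0.6398]
  [   0.7650     1.6273     0.8067]
  [   0.5076     0.7163     1.8081]
x = (I − A)⁻¹ d = adj(I−A)·d / det(I−A), with det(I−A) = 0.3595:
  x_1 = (0.5900·350 + 0.3400·225 + 0.2300·575) / 0.3595 = 415.25 / 0.3595 ≈ 1155.08
  x_2 = (0.2750·350 + 0.5850·225 + 0.2900·575) / 0.3595 = 394.625 / 0.3595 ≈ 1097.71
  x_3 = (0.1825·350 + 0.2575·225 + 0.6500·575) / 0.3595 = 495.5625 / 0.3595 ≈ 1378.48

x_1 = 1155.08, x_2 = 1097.71, x_3 = 1378.48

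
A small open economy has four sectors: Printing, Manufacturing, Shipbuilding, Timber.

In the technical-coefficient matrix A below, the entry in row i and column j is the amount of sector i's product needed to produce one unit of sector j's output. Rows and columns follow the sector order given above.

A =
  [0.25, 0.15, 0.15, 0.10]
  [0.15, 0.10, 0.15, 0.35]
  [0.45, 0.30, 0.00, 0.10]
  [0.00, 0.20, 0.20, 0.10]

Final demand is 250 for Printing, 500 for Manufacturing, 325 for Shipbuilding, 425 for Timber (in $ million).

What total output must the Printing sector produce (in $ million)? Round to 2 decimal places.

I − A =
  [   0.75    -0.15    -0.15    -0.10]
  [  -0.15     0.90    -0.15    -0.35]
  [  -0.45    -0.30     1.00    -0.10]
  [   0.00    -0.20    -0.20     0.90]
Compute the cofactors C_ij = (−1)^(i+j)·(3×3 minor ij) of I−A; the adjugate is their transpose:
adj(I−A) = Cᵀ =
  [ 0.657500   0.201500   0.162750   0.169500]
  [ 0.224250   0.590250   0.177000   0.274125]
  [ 0.376500   0.287250   0.531750   0.212625]
  [ 0.133500   0.195000   0.157500   0.541125]
det(I−A) = Σ_j (I−A)_1j·C_1j = (0.75)(0.657500) + (-0.15)(0.224250) + (-0.15)(0.376500) + (-0.10)(0.133500) = 0.3896625
(I − A)⁻¹ = adj(I−A) / det(I−A) ≈
  [   1.6874     0.5171     0.4177     0.4350]
  [   0.5755     1.5148     0.4542     0.7035]
  [   0.9662     0.7372     1.3646     0.5457]
  [   0.3426     0.5004     0.4042     1.3887]
x = (I − A)⁻¹ d = adj(I−A)·d / det(I−A), with det(I−A) = 0.3896625:
  x_1 = (0.657500·250 + 0.201500·500 + 0.162750·325 + 0.169500·425) / 0.3896625 = 390.05625 / 0.3896625 ≈ 1001.01
  x_2 = (0.224250·250 + 0.590250·500 + 0.177000·325 + 0.274125·425) / 0.3896625 = 525.215625 / 0.3896625 ≈ 1347.87
  x_3 = (0.376500·250 + 0.287250·500 + 0.531750·325 + 0.212625·425) / 0.3896625 = 500.934375 / 0.3896625 ≈ 1285.56
  x_4 = (0.133500·250 + 0.195000·500 + 0.157500·325 + 0.541125·425) / 0.3896625 = 412.040625 / 0.3896625 ≈ 1057.43

x_1 = 1001.01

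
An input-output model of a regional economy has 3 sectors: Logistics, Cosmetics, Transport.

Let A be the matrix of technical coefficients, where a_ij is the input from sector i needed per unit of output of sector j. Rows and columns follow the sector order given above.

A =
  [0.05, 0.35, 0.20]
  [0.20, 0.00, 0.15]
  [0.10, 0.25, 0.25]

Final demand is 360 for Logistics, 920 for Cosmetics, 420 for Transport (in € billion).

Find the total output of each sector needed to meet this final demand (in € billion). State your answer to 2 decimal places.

x_1 = 1103.42, x_2 = 1312.37, x_3 = 1144.58

I − A =
  [   0.95    -0.35    -0.20]
  [  -0.20     1.00    -0.15]
  [  -0.10    -0.25     0.75]
Cofactors of I−A, C_ij = (−1)^(i+j)·(minor ij) (rows/columns in the sector order above):
  C_11 = (1.00)(0.75) − (-0.15)(-0.25) = 0.7125
  C_12 = −[(-0.20)(0.75) − (-0.15)(-0.10)] = 0.1650
  C_13 = (-0.20)(-0.25) − (1.00)(-0.10) = 0.1500
  C_21 = −[(-0.35)(0.75) − (-0.20)(-0.25)] = 0.3125
  C_22 = (0.95)(0.75) − (-0.20)(-0.10) = 0.6925
  C_23 = −[(0.95)(-0.25) − (-0.35)(-0.10)] = 0.2725
  C_31 = (-0.35)(-0.15) − (-0.20)(1.00) = 0.2525
  C_32 = −[(0.95)(-0.15) − (-0.20)(-0.20)] = 0.1825
  C_33 = (0.95)(1.00) − (-0.35)(-0.20) = 0.8800
det(I−A) = Σ_j (I−A)_1j·C_1j = (0.95)(0.7125) + (-0.35)(0.1650) + (-0.20)(0.1500) = 0.589125
adj(I−A) = Cᵀ =
  [ 0.7125   0.3125   0.2525]
  [ 0.1650   0.6925   0.1825]
  [ 0.1500   0.2725   0.8800]
(I − A)⁻¹ = adj(I−A) / det(I−A) ≈
  [   1.2094     0.5304     0.4286]
  [   0.2801     1.1755     0.3098]
  [   0.2546     0.4626     1.4937]
x = (I − A)⁻¹ d = adj(I−A)·d / det(I−A), with det(I−A) = 0.589125:
  x_1 = (0.7125·360 + 0.3125·920 + 0.2525·420) / 0.589125 = 650.05 / 0.589125 ≈ 1103.42
  x_2 = (0.1650·360 + 0.6925·920 + 0.1825·420) / 0.589125 = 773.15 / 0.589125 ≈ 1312.37
  x_3 = (0.1500·360 + 0.2725·920 + 0.8800·420) / 0.589125 = 674.30 / 0.589125 ≈ 1144.58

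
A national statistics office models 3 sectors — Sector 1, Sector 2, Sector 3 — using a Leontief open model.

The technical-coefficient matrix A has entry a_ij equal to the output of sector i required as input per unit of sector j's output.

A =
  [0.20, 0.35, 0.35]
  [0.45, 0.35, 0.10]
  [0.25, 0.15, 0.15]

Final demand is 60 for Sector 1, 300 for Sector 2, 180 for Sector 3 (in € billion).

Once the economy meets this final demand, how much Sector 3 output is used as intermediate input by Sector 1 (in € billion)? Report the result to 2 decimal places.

I − A =
  [   0.80    -0.35    -0.35]
  [  -0.45     0.65    -0.10]
  [  -0.25    -0.15     0.85]
Cofactors of I−A, C_ij = (−1)^(i+j)·(minor ij) (rows/columns in the sector order above):
  C_11 = (0.65)(0.85) − (-0.10)(-0.15) = 0.5375
  C_12 = −[(-0.45)(0.85) − (-0.10)(-0.25)] = 0.4075
  C_13 = (-0.45)(-0.15) − (0.65)(-0.25) = 0.2300
  C_21 = −[(-0.35)(0.85) − (-0.35)(-0.15)] = 0.3500
  C_22 = (0.80)(0.85) − (-0.35)(-0.25) = 0.5925
  C_23 = −[(0.80)(-0.15) − (-0.35)(-0.25)] = 0.2075
  C_31 = (-0.35)(-0.10) − (-0.35)(0.65) = 0.2625
  C_32 = −[(0.80)(-0.10) − (-0.35)(-0.45)] = 0.2375
  C_33 = (0.80)(0.65) − (-0.35)(-0.45) = 0.3625
det(I−A) = Σ_j (I−A)_1j·C_1j = (0.80)(0.5375) + (-0.35)(0.4075) + (-0.35)(0.2300) = 0.206875
adj(I−A) = Cᵀ =
  [ 0.5375   0.3500   0.2625]
  [ 0.4075   0.5925   0.2375]
  [ 0.2300   0.2075   0.3625]
(I − A)⁻¹ = adj(I−A) / det(I−A) ≈
  [   2.5982     1.6918     1.2689]
  [   1.9698     2.8640     1.1480]
  [   1.1118     1.0030     1.7523]
First solve x = (I − A)⁻¹ d = adj(I−A)·d / det(I−A); in particular x_1 = (0.5375·60 + 0.3500·300 + 0.2625·180) / 0.206875 = 184.50 / 0.206875 ≈ 891.8429.
Intermediate flow from 3 to 1: z_31 = a_31 · x_1 = 0.25 × 184.50 / 0.206875 = 46.125 / 0.206875 ≈ 222.96.

z_31 = 222.96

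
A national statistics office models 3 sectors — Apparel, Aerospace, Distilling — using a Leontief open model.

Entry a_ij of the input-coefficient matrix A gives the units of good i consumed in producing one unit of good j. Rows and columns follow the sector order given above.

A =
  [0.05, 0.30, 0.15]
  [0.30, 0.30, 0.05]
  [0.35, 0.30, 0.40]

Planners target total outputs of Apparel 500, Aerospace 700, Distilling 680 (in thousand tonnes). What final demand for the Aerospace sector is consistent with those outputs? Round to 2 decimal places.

d_2 = 306.00

I − A =
  [   0.95    -0.30    -0.15]
  [  -0.30     0.70    -0.05]
  [  -0.35    -0.30     0.60]
d = (I − A) x:
  d_1 = (+0.95)·500 + (-0.30)·700 + (-0.15)·680 = 163.00
  d_2 = (-0.30)·500 + (+0.70)·700 + (-0.05)·680 = 306.00
  d_3 = (-0.35)·500 + (-0.30)·700 + (+0.60)·680 = 23.00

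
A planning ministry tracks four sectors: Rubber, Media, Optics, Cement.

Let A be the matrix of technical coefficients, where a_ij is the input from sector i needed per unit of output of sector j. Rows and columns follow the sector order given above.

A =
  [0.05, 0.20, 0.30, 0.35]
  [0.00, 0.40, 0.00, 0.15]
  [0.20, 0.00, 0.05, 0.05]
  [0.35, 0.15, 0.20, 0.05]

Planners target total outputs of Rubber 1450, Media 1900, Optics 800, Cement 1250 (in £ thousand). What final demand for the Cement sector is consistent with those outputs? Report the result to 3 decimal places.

d_C = 235.000

I − A =
  [   0.95    -0.20    -0.30    -0.35]
  [   0.00     0.60     0.00    -0.15]
  [  -0.20     0.00     0.95    -0.05]
  [  -0.35    -0.15    -0.20     0.95]
d = (I − A) x:
  d_R = (+0.95)·1450 + (-0.20)·1900 + (-0.30)·800 + (-0.35)·1250 = 320.000
  d_M = (+0.00)·1450 + (+0.60)·1900 + (+0.00)·800 + (-0.15)·1250 = 952.500
  d_O = (-0.20)·1450 + (+0.00)·1900 + (+0.95)·800 + (-0.05)·1250 = 407.500
  d_C = (-0.35)·1450 + (-0.15)·1900 + (-0.20)·800 + (+0.95)·1250 = 235.000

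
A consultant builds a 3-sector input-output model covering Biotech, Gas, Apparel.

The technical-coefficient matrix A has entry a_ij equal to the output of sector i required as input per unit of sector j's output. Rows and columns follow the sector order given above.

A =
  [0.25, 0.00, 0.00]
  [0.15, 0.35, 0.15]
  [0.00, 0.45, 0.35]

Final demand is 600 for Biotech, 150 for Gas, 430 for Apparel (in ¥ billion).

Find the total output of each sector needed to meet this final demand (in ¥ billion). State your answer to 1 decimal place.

I − A =
  [   0.75     0.00     0.00]
  [  -0.15     0.65    -0.15]
  [   0.00    -0.45     0.65]
Cofactors of I−A, C_ij = (−1)^(i+j)·(minor ij) (rows/columns in the sector order above):
  C_11 = (0.65)(0.65) − (-0.15)(-0.45) = 0.3550
  C_12 = −[(-0.15)(0.65) − (-0.15)(0.00)] = 0.0975
  C_13 = (-0.15)(-0.45) − (0.65)(0.00) = 0.0675
  C_21 = −[(0.00)(0.65) − (0.00)(-0.45)] = 0.0000
  C_22 = (0.75)(0.65) − (0.00)(0.00) = 0.4875
  C_23 = −[(0.75)(-0.45) − (0.00)(0.00)] = 0.3375
  C_31 = (0.00)(-0.15) − (0.00)(0.65) = 0.0000
  C_32 = −[(0.75)(-0.15) − (0.00)(-0.15)] = 0.1125
  C_33 = (0.75)(0.65) − (0.00)(-0.15) = 0.4875
det(I−A) = Σ_j (I−A)_1j·C_1j = (0.75)(0.3550) + (0.00)(0.0975) + (0.00)(0.0675) = 0.26625
adj(I−A) = Cᵀ =
  [ 0.3550   0.0000   0.0000]
  [ 0.0975   0.4875   0.1125]
  [ 0.0675   0.3375   0.4875]
(I − A)⁻¹ = adj(I−A) / det(I−A) ≈
  [   1.3333     0.0000     0.0000]
  [   0.3662     1.8310     0.4225]
  [   0.2535     1.2676     1.8310]
x = (I − A)⁻¹ d = adj(I−A)·d / det(I−A), with det(I−A) = 0.26625:
  x_1 = (0.3550·600 + 0.0000·150 + 0.0000·430) / 0.26625 = 213.00 / 0.26625 = 800.0
  x_2 = (0.0975·600 + 0.4875·150 + 0.1125·430) / 0.26625 = 180.00 / 0.26625 ≈ 676.1
  x_3 = (0.0675·600 + 0.3375·150 + 0.4875·430) / 0.26625 = 300.75 / 0.26625 ≈ 1129.6

x_1 = 800.0, x_2 = 676.1, x_3 = 1129.6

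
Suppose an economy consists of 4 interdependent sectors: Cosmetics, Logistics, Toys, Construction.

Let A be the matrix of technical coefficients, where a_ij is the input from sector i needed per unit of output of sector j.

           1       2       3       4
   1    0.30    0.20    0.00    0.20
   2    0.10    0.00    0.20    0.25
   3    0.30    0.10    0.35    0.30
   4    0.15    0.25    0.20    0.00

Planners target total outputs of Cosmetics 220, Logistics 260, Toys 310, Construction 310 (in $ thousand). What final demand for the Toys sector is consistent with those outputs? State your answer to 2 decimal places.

I − A =
  [   0.70    -0.20     0.00    -0.20]
  [  -0.10     1.00    -0.20    -0.25]
  [  -0.30    -0.10     0.65    -0.30]
  [  -0.15    -0.25    -0.20     1.00]
d = (I − A) x:
  d_1 = (+0.70)·220 + (-0.20)·260 + (+0.00)·310 + (-0.20)·310 = 40.00
  d_2 = (-0.10)·220 + (+1.00)·260 + (-0.20)·310 + (-0.25)·310 = 98.50
  d_3 = (-0.30)·220 + (-0.10)·260 + (+0.65)·310 + (-0.30)·310 = 16.50
  d_4 = (-0.15)·220 + (-0.25)·260 + (-0.20)·310 + (+1.00)·310 = 150.00

d_3 = 16.50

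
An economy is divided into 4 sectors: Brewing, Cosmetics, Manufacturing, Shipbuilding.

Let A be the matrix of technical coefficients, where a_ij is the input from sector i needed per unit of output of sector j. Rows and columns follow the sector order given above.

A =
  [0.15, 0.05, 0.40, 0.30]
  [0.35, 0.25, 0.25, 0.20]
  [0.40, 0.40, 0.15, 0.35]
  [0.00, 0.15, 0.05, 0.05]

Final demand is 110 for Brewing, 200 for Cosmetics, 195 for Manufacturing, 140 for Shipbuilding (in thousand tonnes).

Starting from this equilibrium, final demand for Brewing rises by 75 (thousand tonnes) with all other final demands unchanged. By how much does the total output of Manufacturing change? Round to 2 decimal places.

Δx_3 = 183.31

I − A =
  [   0.85    -0.05    -0.40    -0.30]
  [  -0.35     0.75    -0.25    -0.20]
  [  -0.40    -0.40     0.85    -0.35]
  [   0.00    -0.15    -0.05     0.95]
Compute the cofactors C_ij = (−1)^(i+j)·(3×3 minor ij) of I−A; the adjugate is their transpose:
adj(I−A) = Cᵀ =
  [ 0.454875   0.256750   0.307875   0.311125]
  [ 0.375500   0.513500   0.348625   0.355125]
  [ 0.424375   0.404625   0.547750   0.421000]
  [ 0.081625   0.102375   0.083875   0.261000]
det(I−A) = Σ_j (I−A)_1j·C_1j = (0.85)(0.454875) + (-0.05)(0.375500) + (-0.40)(0.424375) + (-0.30)(0.081625) = 0.17363125
(I − A)⁻¹ = adj(I−A) / det(I−A) ≈
  [   2.6198     1.4787     1.7732     1.7919]
  [   2.1626     2.9574     2.0078     2.0453]
  [   2.4441     2.3304     3.1547     2.4247]
  [   0.4701     0.5896     0.4831     1.5032]
Δx = (I − A)⁻¹ Δd with Δd having +75 in the Brewing component and 0 elsewhere.
So Δx_3 = L_31 · (+75), where L_31 = adj(I−A)_31 / det(I−A) = 0.424375 / 0.17363125.
Δx_3 = 0.424375 × (+75) / 0.17363125 = 31.828125 / 0.17363125 ≈ 183.31.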